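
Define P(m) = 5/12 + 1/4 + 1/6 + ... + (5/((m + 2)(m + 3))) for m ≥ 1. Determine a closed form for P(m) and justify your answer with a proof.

We claim P(m) = 5m/(3(m + 3)) for all m ≥ 1.
When m = 1: P(1) = 5/12, and the closed form gives 5/12. They agree.
Inductive step: suppose the statement holds for some j ≥ 1, so P(j) = 5j/(3(j + 3)).
Then P(j+1) = P(j) + (5/((j + 3)(j + 4))) = (5j/(3(j + 3))) + (5/((j + 3)(j + 4))).
Simplifying, P(j+1) = 5(j + 1)/(3(j + 4)) = 5(j+1)/(3((j+1) + 3)),
which is the closed form with m = j+1.
Hence, by induction on m, the claim holds for every m ≥ 1.

P(m) = 5m/(3(m + 3))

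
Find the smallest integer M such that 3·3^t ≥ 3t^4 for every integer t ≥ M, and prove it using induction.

M = 8

At t = 7: 6561 < 7203, so the inequality fails and M ≥ 8. We prove 3·3^t ≥ 3t^4 for all t ≥ 8.
When t = 8: 3·3^t = 19683 and 3t^4 = 12288, so 19683 ≥ 12288.
Suppose the result is true for t = r, so 3·3^r ≥ 3r^4.
Then 3·3^(r + 1) = 3·(3·3^r) ≥ 3·(3r^4).
Also, for r ≥ 8 we have 3·(3r^4) ≥ 3(r+1)^4, since 3 ≥ (1 + 1/r)^4 for all r ≥ 8.
Combining, 3·3^(r + 1) ≥ 3(r+1)^4.
By induction, the statement is established for all t ≥ 8.
Hence the smallest such M is 8.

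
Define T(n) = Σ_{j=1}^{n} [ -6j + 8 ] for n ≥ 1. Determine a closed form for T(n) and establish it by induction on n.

T(n) = -n(3n - 5)

We claim T(n) = -n(3n - 5) for all n ≥ 1.
Base step (n = 1): T(1) = 2, and the closed form gives 2. They agree.
For the inductive step, assume it holds for an arbitrary j ≥ 1, so T(j) = j(-3j + 5).
Then T(j+1) = T(j) + (-6j + 2) = (j(-3j + 5)) + (-6j + 2).
Simplifying, T(j+1) = -(j + 1)(3j - 2) = -(j+1)(3(j+1) - 5),
which is the closed form with n = j+1.
Hence, by induction on n, the claim holds for every n ≥ 1.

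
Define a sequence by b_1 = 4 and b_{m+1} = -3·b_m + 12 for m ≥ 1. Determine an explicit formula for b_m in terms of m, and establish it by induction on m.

Computing the first terms: b_1 = 4, b_2 = 0, b_3 = 12. This suggests b_m = (-3)^(m - 1) + 3.
When m = 1: the formula gives 4 = 4 = b_1.
Suppose the result is true for m = k, so b_k = (-3)^(k - 1) + 3.
Then b_{k+1} = -3·b_k + 12 = -3·((-3)^(k - 1) + 3) + 12 = (-3)^k + 3 = (-3)^((k+1) - 1) + 3,
which is the claimed formula at m = k+1.
By induction, the statement is established for all m ≥ 1.

b_m = (-3)^(m - 1) + 3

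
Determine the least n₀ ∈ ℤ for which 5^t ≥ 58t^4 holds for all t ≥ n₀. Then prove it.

At t = 7: 78125 < 139258, so the inequality fails and n₀ ≥ 8. We prove 5^t ≥ 58t^4 for all t ≥ 8.
When t = 8: 5^t = 390625 and 58t^4 = 237568, so 390625 ≥ 237568.
For the inductive step, assume it holds for an arbitrary k ≥ 8, so 5^k ≥ 58k^4.
Then 5^(k + 1) = 5·(5^k) ≥ 5·(58k^4).
Also, for k ≥ 8 we have 5·(58k^4) ≥ 58(k+1)^4, since 5 ≥ (1 + 1/k)^4 for all k ≥ 8.
Combining, 5^(k + 1) ≥ 58(k+1)^4.
By induction, the statement is established for all t ≥ 8.
Hence the smallest such n₀ is 8.

n₀ = 8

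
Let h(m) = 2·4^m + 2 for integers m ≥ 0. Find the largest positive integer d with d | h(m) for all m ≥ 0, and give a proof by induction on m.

d = 2

Computing the first values: h(0) = 4 and h(1) = 10; gcd(4, 10) = 2, so d ≤ 2.
We prove 2 | 2·4^m + 2 for all m ≥ 0 by induction on m.
Base step (m = 0): h(0) = 4 = 2·(2), so 2 | h(0).
Inductive step: assume the claim holds for m = p, i.e. 2 | h(p). Then
h(p+1) = 2·4^(p+1) + 2 = 4·(2·4^p + 2) - 6 = 4·h(p) - 6. The first term is divisible by 2 by the inductive hypothesis, and -6 is divisible by 2. Hence 2 | h(p+1).
This completes the induction.
Therefore the largest such d is 2.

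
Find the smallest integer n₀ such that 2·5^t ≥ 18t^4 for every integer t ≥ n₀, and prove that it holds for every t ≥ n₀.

At t = 5: 6250 < 11250, so the inequality fails and n₀ ≥ 6. We prove 2·5^t ≥ 18t^4 for all t ≥ 6.
When t = 6: 2·5^t = 31250 and 18t^4 = 23328, so 31250 ≥ 23328.
Inductive step: assume the claim holds for t = j, so 2·5^j ≥ 18j^4.
Then 2·5^(j + 1) = 5·(2·5^j) ≥ 5·(18j^4).
Also, for j ≥ 6 we have 5·(18j^4) ≥ 18(j+1)^4, since 5 ≥ (1 + 1/j)^4 for all j ≥ 6.
Combining, 2·5^(j + 1) ≥ 18(j+1)^4.
By induction, the statement is established for all t ≥ 6.
Hence the smallest such n₀ is 6.

n₀ = 6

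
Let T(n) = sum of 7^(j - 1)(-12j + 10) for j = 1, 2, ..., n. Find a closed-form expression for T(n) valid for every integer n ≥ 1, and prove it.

T(n) = 2·7^n(-n + 1) - 2

We claim T(n) = 2·7^n(-n + 1) - 2 for all n ≥ 1.
When n = 1: T(1) = -2, and the closed form gives -2. They agree.
Suppose the result is true for n = j, so T(j) = 2·7^j(-j + 1) - 2.
Then T(j+1) = T(j) + (7^j(-12j - 2)) = (2·7^j(-j + 1) - 2) + (7^j(-12j - 2)).
Simplifying, T(j+1) = -14·7^j·j - 2 = 2·7^(j+1)(-(j+1) + 1) - 2,
which is the closed form with n = j+1.
By induction, the statement is established for all n ≥ 1.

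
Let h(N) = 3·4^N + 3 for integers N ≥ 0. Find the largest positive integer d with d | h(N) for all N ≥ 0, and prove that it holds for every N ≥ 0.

Computing the first values: h(0) = 6 and h(1) = 15; gcd(6, 15) = 3, so d ≤ 3.
We prove 3 | 3·4^N + 3 for all N ≥ 0 by induction on N.
Base step (N = 0): h(0) = 6 = 3·(2), so 3 | h(0).
Inductive step: suppose the statement holds for some j ≥ 0, i.e. 3 | h(j). Then
h(j+1) = 3·4^(j+1) + 3 = 4·(3·4^j + 3) - 9 = 4·h(j) - 9. The first term is divisible by 3 by the inductive hypothesis, and -9 is divisible by 3. Hence 3 | h(j+1).
Hence, by induction on N, the claim holds for every N ≥ 0.
Therefore the largest such d is 3.

d = 3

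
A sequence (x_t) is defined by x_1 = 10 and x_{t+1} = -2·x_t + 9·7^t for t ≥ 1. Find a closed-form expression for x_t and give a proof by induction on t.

x_t = 3(-2)^(t - 1) + 7^t

Computing the first terms: x_1 = 10, x_2 = 43, x_3 = 355. This suggests x_t = 3(-2)^(t - 1) + 7^t.
When t = 1: the formula gives 10 = 10 = x_1.
Inductive step: assume the claim holds for t = m, so x_m = 3(-2)^(m - 1) + 7^m.
Then x_{m+1} = -2·x_m + 9·7^m = -2·(3(-2)^(m - 1) + 7^m) + 9·7^m = 3(-2)^m + 7^(m + 1) = 3(-2)^((m+1) - 1) + 7^(m+1),
which is the claimed formula at t = m+1.
By induction, the statement is established for all t ≥ 1.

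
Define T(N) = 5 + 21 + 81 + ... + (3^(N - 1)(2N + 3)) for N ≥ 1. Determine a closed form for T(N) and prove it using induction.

T(N) = 3^N(N + 1) - 1

We claim T(N) = 3^N(N + 1) - 1 for all N ≥ 1.
When N = 1: T(1) = 5, and the closed form gives 5. They agree.
Inductive step: assume the claim holds for N = k, so T(k) = 3^k(k + 1) - 1.
Then T(k+1) = T(k) + (3^k(2k + 5)) = (3^k(k + 1) - 1) + (3^k(2k + 5)).
Simplifying, T(k+1) = 3·3^k·k + 6·3^k - 1 = 3^(k+1)((k+1) + 1) - 1,
which is the closed form with N = k+1.
Hence, by induction on N, the claim holds for every N ≥ 1.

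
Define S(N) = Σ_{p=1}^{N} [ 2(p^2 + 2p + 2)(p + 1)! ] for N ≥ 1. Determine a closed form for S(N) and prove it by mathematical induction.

We claim S(N) = (2N + 2)(N + 2)! - 4 for all N ≥ 1.
When N = 1: S(1) = 20, and the closed form gives 20. They agree.
Suppose the result is true for N = p, so S(p) = (2p + 2)(p + 2)! - 4.
Then S(p+1) = S(p) + (2(p^2 + 4p + 5)(p + 2)!) = ((2p + 2)(p + 2)! - 4) + (2(p^2 + 4p + 5)(p + 2)!).
Simplifying, S(p+1) = (2(p+1) + 2)((p+1) + 2)! - 4,
which is the closed form with N = p+1.
By the principle of mathematical induction, the result holds for all N ≥ 1.

S(N) = (2N + 2)(N + 2)! - 4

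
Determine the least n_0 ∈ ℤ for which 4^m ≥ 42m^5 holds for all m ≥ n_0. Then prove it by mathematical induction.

At m = 11: 4194304 < 6764142, so the inequality fails and n_0 ≥ 12. We prove 4^m ≥ 42m^5 for all m ≥ 12.
When m = 12: 4^m = 16777216 and 42m^5 = 10450944, so 16777216 ≥ 10450944.
Inductive step: assume the claim holds for m = p, so 4^p ≥ 42p^5.
Then 4^(p + 1) = 4·(4^p) ≥ 4·(42p^5).
Also, for p ≥ 12 we have 4·(42p^5) ≥ 42(p+1)^5, since 4 ≥ (1 + 1/p)^5 for all p ≥ 12.
Combining, 4^(p + 1) ≥ 42(p+1)^5.
By induction, the statement is established for all m ≥ 12.
Hence the smallest such n_0 is 12.

n_0 = 12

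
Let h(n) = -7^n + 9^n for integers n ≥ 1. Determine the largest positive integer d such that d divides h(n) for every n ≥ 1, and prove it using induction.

d = 2

Computing the first values: h(1) = 2 and h(2) = 32; gcd(2, 32) = 2, so d ≤ 2.
We prove 2 | -7^n + 9^n for all n ≥ 1 by induction on n.
For the base case n = 1: h(1) = 2 = 2·(1), so 2 | h(1).
For the inductive step, assume it holds for an arbitrary k ≥ 1, i.e. 2 | h(k). Then
9^{k+1} − 7^{k+1} = 9·9^k − 7·7^k = 9·(9^k − 7^k) + (2)·7^k. The first term is divisible by 2 by the inductive hypothesis, and the second term (2)·7^k is divisible by 2 since 2 | 2. Hence 2 | h(k+1).
By the principle of mathematical induction, the result holds for all n ≥ 1.
Therefore the largest such d is 2.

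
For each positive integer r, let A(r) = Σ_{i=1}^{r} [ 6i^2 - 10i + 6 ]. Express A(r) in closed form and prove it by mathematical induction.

A(r) = 2r(r^2 - r + 1)

We claim A(r) = 2r(r^2 - r + 1) for all r ≥ 1.
Base step (r = 1): A(1) = 2, and the closed form gives 2. They agree.
Suppose the result is true for r = i, so A(i) = 2i(i^2 - i + 1).
Then A(i+1) = A(i) + (6i^2 + 2i + 2) = (2i(i^2 - i + 1)) + (6i^2 + 2i + 2).
Simplifying, A(i+1) = 2(i + 1)(i^2 + i + 1) = 2(i+1)((i+1)^2 - (i+1) + 1),
which is the closed form with r = i+1.
Hence, by induction on r, the claim holds for every r ≥ 1.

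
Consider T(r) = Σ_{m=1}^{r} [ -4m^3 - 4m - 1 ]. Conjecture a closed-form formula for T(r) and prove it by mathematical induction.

T(r) = -r(r^3 + 2r^2 + 3r + 3)

We claim T(r) = -r(r^3 + 2r^2 + 3r + 3) for all r ≥ 1.
When r = 1: T(1) = -9, and the closed form gives -9. They agree.
Suppose the result is true for r = m, so T(m) = m(-m^3 - 2m^2 - 3m - 3).
Then T(m+1) = T(m) + (-4m - 4(m + 1)^3 - 5) = (m(-m^3 - 2m^2 - 3m - 3)) + (-4m - 4(m + 1)^3 - 5).
Simplifying, T(m+1) = -(m + 1)(m^3 + 5m^2 + 10m + 9) = -(m+1)((m+1)^3 + 2(m+1)^2 + 3(m+1) + 3),
which is the closed form with r = m+1.
This completes the induction.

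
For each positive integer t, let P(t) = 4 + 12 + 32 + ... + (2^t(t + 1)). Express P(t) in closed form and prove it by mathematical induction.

P(t) = 2^(t + 1)t

We claim P(t) = 2^(t + 1)t for all t ≥ 1.
Base case (t = 1): P(1) = 4, and the closed form gives 4. They agree.
Inductive step: assume the claim holds for t = i, so P(i) = 2^(i + 1)i.
Then P(i+1) = P(i) + (2^(i + 1)(i + 2)) = (2^(i + 1)i) + (2^(i + 1)(i + 2)).
Simplifying, P(i+1) = 2^(i + 2)(i + 1) = 2^((i+1) + 1)(i+1),
which is the closed form with t = i+1.
This completes the induction.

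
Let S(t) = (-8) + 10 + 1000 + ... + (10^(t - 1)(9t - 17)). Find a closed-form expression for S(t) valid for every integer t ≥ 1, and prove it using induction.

We claim S(t) = 10^t(t - 2) + 2 for all t ≥ 1.
Base case (t = 1): S(1) = -8, and the closed form gives -8. They agree.
Inductive step: suppose the statement holds for some m ≥ 1, so S(m) = 10^m(m - 2) + 2.
Then S(m+1) = S(m) + (10^m(9m - 8)) = (10^m(m - 2) + 2) + (10^m(9m - 8)).
Simplifying, S(m+1) = 10·10^m·m - 10·10^m + 2 = 10^(m+1)((m+1) - 2) + 2,
which is the closed form with t = m+1.
By the principle of mathematical induction, the result holds for all t ≥ 1.

S(t) = 10^t(t - 2) + 2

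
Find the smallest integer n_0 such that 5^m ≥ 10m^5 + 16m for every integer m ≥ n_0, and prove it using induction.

At m = 7: 78125 < 168182, so the inequality fails and n_0 ≥ 8. We prove 5^m ≥ 10m^5 + 16m for all m ≥ 8.
Base step (m = 8): 5^m = 390625 and 10m^5 + 16m = 327808, so 390625 ≥ 327808.
For the inductive step, assume it holds for an arbitrary p ≥ 8, so 5^p ≥ 10p^5 + 16p.
Then 5^(p + 1) = 5·(5^p) ≥ 5·(10p^5 + 16p).
Also, for p ≥ 8 we have 5·(10p^5 + 16p) ≥ 10(p+1)^5 + 16(p+1), since 5·(10p^5 + 16p) − (10(p+1)^5 + 16(p+1)) = 40p^5 - 50p^4 - 100p^3 - 100p^2 + 14p - 26, which is nonnegative for all p ≥ 8.
Combining, 5^(p + 1) ≥ 10(p+1)^5 + 16(p+1).
By induction, the statement is established for all m ≥ 8.
Hence the smallest such n_0 is 8.

n_0 = 8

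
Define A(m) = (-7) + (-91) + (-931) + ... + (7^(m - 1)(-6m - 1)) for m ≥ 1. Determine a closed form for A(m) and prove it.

We claim A(m) = -7^m·m for all m ≥ 1.
Base case (m = 1): A(1) = -7, and the closed form gives -7. They agree.
Suppose the result is true for m = r, so A(r) = -7^r·r.
Then A(r+1) = A(r) + (7^r(-6r - 7)) = (-7^r·r) + (7^r(-6r - 7)).
Simplifying, A(r+1) = 7^(r + 1)(-r - 1) = -7^(r+1)·(r+1),
which is the closed form with m = r+1.
This completes the induction.

A(m) = -7^m·m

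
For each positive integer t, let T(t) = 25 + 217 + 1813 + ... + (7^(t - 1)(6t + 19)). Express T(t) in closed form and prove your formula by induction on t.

We claim T(t) = 7^t(t + 3) - 3 for all t ≥ 1.
Base step (t = 1): T(1) = 25, and the closed form gives 25. They agree.
Inductive step: assume the claim holds for t = r, so T(r) = 7^r(r + 3) - 3.
Then T(r+1) = T(r) + (7^r(6r + 25)) = (7^r(r + 3) - 3) + (7^r(6r + 25)).
Simplifying, T(r+1) = 7·7^r·r + 28·7^r - 3 = 7^(r+1)((r+1) + 3) - 3,
which is the closed form with t = r+1.
Hence, by induction on t, the claim holds for every t ≥ 1.

T(t) = 7^t(t + 3) - 3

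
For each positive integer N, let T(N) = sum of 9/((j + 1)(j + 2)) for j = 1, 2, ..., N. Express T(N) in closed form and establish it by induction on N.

We claim T(N) = 9N/(2(N + 2)) for all N ≥ 1.
When N = 1: T(1) = 3/2, and the closed form gives 3/2. They agree.
For the inductive step, assume it holds for an arbitrary j ≥ 1, so T(j) = 9j/(2(j + 2)).
Then T(j+1) = T(j) + (9/((j + 2)(j + 3))) = (9j/(2(j + 2))) + (9/((j + 2)(j + 3))).
Simplifying, T(j+1) = 9(j + 1)/(2(j + 3)) = 9(j+1)/(2((j+1) + 2)),
which is the closed form with N = j+1.
By the principle of mathematical induction, the result holds for all N ≥ 1.

T(N) = 9N/(2(N + 2))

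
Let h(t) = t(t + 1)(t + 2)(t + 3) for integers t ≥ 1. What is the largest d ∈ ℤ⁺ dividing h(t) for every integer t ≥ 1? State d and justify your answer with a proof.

d = 24

Computing the first values: h(1) = 24 and h(2) = 120; gcd(24, 120) = 24, so d ≤ 24.
We prove 24 | t(t + 1)(t + 2)(t + 3) for all t ≥ 1 by induction on t.
When t = 1: h(1) = 24 = 24·(1), so 24 | h(1).
Inductive step: assume the claim holds for t = r, i.e. 24 | h(r). Then
h(r+1) − h(r) = (r+1)·(r+2)·(r+3)·(r+4) − r·(r+1)·(r+2)·(r+3) = (r+1)·(r+2)·(r+3)·[(r+4) − r] = 4·(r+1)·(r+2)·(r+3). The product of 3 consecutive integers is divisible by (3)! = 6, so h(r+1) − h(r) is divisible by 4·6 = 24. By the inductive hypothesis 24 | h(r), hence 24 | h(r+1).
Hence, by induction on t, the claim holds for every t ≥ 1.
Therefore the largest such d is 24.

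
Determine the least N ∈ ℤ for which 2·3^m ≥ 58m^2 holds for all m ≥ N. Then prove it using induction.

N = 7

At m = 6: 1458 < 2088, so the inequality fails and N ≥ 7. We prove 2·3^m ≥ 58m^2 for all m ≥ 7.
For the base case m = 7: 2·3^m = 4374 and 58m^2 = 2842, so 4374 ≥ 2842.
For the inductive step, assume it holds for an arbitrary r ≥ 7, so 2·3^r ≥ 58r^2.
Then 2·3^(r + 1) = 3·(2·3^r) ≥ 3·(58r^2).
Also, for r ≥ 7 we have 3·(58r^2) ≥ 58(r+1)^2, since 3 ≥ (1 + 1/r)^2 for all r ≥ 7.
Combining, 2·3^(r + 1) ≥ 58(r+1)^2.
By induction, the statement is established for all m ≥ 7.
Hence the smallest such N is 7.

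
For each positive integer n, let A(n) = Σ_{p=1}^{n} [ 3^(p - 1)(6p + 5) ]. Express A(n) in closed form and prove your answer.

We claim A(n) = 3^n(3n + 1) - 1 for all n ≥ 1.
Base case (n = 1): A(1) = 11, and the closed form gives 11. They agree.
Inductive step: suppose the statement holds for some p ≥ 1, so A(p) = 3^p(3p + 1) - 1.
Then A(p+1) = A(p) + (3^p(6p + 11)) = (3^p(3p + 1) - 1) + (3^p(6p + 11)).
Simplifying, A(p+1) = 9·3^p·p + 12·3^p - 1 = 3^(p+1)(3(p+1) + 1) - 1,
which is the closed form with n = p+1.
Hence, by induction on n, the claim holds for every n ≥ 1.

A(n) = 3^n(3n + 1) - 1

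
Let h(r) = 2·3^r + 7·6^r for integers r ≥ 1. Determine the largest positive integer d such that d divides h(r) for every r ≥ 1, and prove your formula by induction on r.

Computing the first values: h(1) = 48 and h(2) = 270; gcd(48, 270) = 6, so d ≤ 6.
We prove 6 | 2·3^r + 7·6^r for all r ≥ 1 by induction on r.
For the base case r = 1: h(1) = 48 = 6·(8), so 6 | h(1).
Inductive step: suppose the statement holds for some k ≥ 1, i.e. 6 | h(k). Then
h(k+1) − 6·h(k) = (2·3^(k+1) + 7·6^(k+1)) − 6·(2·3^k + 7·6^k) = (2)·3^k·(3 − 6) = (-6)·3^k. Since 6 | h(k) by the inductive hypothesis, 6 | 6·h(k); and 6 | -6 since -6 = 6·-1. Therefore 6 | h(k+1).
By induction, the statement is established for all r ≥ 1.
Therefore the largest such d is 6.

d = 6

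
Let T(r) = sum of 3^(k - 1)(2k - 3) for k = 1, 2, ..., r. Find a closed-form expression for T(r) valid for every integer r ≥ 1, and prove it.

T(r) = 3^r(r - 2) + 2

We claim T(r) = 3^r(r - 2) + 2 for all r ≥ 1.
Base step (r = 1): T(1) = -1, and the closed form gives -1. They agree.
Inductive step: suppose the statement holds for some k ≥ 1, so T(k) = 3^k(k - 2) + 2.
Then T(k+1) = T(k) + (3^k(2k - 1)) = (3^k(k - 2) + 2) + (3^k(2k - 1)).
Simplifying, T(k+1) = 3^(k + 1)k - 3^(k + 1) + 2 = 3^(k+1)((k+1) - 2) + 2,
which is the closed form with r = k+1.
Hence, by induction on r, the claim holds for every r ≥ 1.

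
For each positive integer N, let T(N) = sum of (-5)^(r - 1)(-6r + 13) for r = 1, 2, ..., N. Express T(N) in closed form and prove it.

We claim T(N) = (-5)^N(N - 2) + 2 for all N ≥ 1.
For the base case N = 1: T(1) = 7, and the closed form gives 7. They agree.
For the inductive step, assume it holds for an arbitrary r ≥ 1, so T(r) = (-5)^r(r - 2) + 2.
Then T(r+1) = T(r) + ((-5)^r(-6r + 7)) = ((-5)^r(r - 2) + 2) + ((-5)^r(-6r + 7)).
Simplifying, T(r+1) = (-5)^(r + 1)r - (-5)^(r + 1) + 2 = (-5)^(r+1)((r+1) - 2) + 2,
which is the closed form with N = r+1.
By induction, the statement is established for all N ≥ 1.

T(N) = (-5)^N(N - 2) + 2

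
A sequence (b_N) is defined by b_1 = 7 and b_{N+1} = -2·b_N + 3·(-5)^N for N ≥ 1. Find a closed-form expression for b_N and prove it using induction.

b_N = -(-2)^N - (-5)^N

Computing the first terms: b_1 = 7, b_2 = -29, b_3 = 133. This suggests b_N = -(-2)^N - (-5)^N.
For the base case N = 1: the formula gives 7 = 7 = b_1.
Suppose the result is true for N = r, so b_r = -(-2)^r - (-5)^r.
Then b_{r+1} = -2·b_r + 3·(-5)^r = -2·(-(-2)^r - (-5)^r) + 3·(-5)^r = -(-2)^(r + 1) - (-5)^(r + 1),
which is the claimed formula at N = r+1.
By induction, the statement is established for all N ≥ 1.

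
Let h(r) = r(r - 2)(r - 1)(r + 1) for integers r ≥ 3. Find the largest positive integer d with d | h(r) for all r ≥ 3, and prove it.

Computing the first values: h(3) = 24 and h(4) = 120; gcd(24, 120) = 24, so d ≤ 24.
We prove 24 | r(r - 2)(r - 1)(r + 1) for all r ≥ 3 by induction on r.
Base case (r = 3): h(3) = 24 = 24·(1), so 24 | h(3).
Inductive step: suppose the statement holds for some m ≥ 3, i.e. 24 | h(m). Then
h(m+1) − h(m) = (m-1)·m·(m+1)·(m+2) − (m-2)·(m-1)·m·(m+1) = (m-1)·m·(m+1)·[(m+2) − (m-2)] = 4·(m-1)·m·(m+1). The product of 3 consecutive integers is divisible by (3)! = 6, so h(m+1) − h(m) is divisible by 4·6 = 24. By the inductive hypothesis 24 | h(m), hence 24 | h(m+1).
By induction, the statement is established for all r ≥ 3.
Therefore the largest such d is 24.

d = 24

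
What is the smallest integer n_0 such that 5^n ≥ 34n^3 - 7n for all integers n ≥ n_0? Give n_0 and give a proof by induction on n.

n_0 = 6

At n = 5: 3125 < 4215, so the inequality fails and n_0 ≥ 6. We prove 5^n ≥ 34n^3 - 7n for all n ≥ 6.
When n = 6: 5^n = 15625 and 34n^3 - 7n = 7302, so 15625 ≥ 7302.
Inductive step: suppose the statement holds for some i ≥ 6, so 5^i ≥ 34i^3 - 7i.
Then 5^(i + 1) = 5·(5^i) ≥ 5·(34i^3 - 7i).
Also, for i ≥ 6 we have 5·(34i^3 - 7i) ≥ 34(i+1)^3 - 7(i+1), since 5·(34i^3 - 7i) − (34(i+1)^3 - 7(i+1)) = 136i^3 - 102i^2 - 130i - 27, which is nonnegative for all i ≥ 6.
Combining, 5^(i + 1) ≥ 34(i+1)^3 - 7(i+1).
By induction, the statement is established for all n ≥ 6.
Hence the smallest such n_0 is 6.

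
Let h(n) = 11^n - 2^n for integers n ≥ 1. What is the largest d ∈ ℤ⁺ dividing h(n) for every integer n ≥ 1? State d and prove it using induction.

d = 9

Computing the first values: h(1) = 9 and h(2) = 117; gcd(9, 117) = 9, so d ≤ 9.
We prove 9 | 11^n - 2^n for all n ≥ 1 by induction on n.
When n = 1: h(1) = 9 = 9·(1), so 9 | h(1).
For the inductive step, assume it holds for an arbitrary j ≥ 1, i.e. 9 | h(j). Then
11^{j+1} − 2^{j+1} = 11·11^j − 2·2^j = 11·(11^j − 2^j) + (9)·2^j. The first term is divisible by 9 by the inductive hypothesis, and the second term (9)·2^j is divisible by 9 since 9 | 9. Hence 9 | h(j+1).
This completes the induction.
Therefore the largest such d is 9.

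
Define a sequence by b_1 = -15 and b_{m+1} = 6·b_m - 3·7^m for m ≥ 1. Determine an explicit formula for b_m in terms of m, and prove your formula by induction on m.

b_m = 6^m - 3·7^m

Computing the first terms: b_1 = -15, b_2 = -111, b_3 = -813. This suggests b_m = 6^m - 3·7^m.
Base case (m = 1): the formula gives -15 = -15 = b_1.
Inductive step: assume the claim holds for m = r, so b_r = 6^r - 3·7^r.
Then b_{r+1} = 6·b_r - 3·7^r = 6·(6^r - 3·7^r) - 3·7^r = 6^(r + 1) - 3·7^(r + 1),
which is the claimed formula at m = r+1.
This completes the induction.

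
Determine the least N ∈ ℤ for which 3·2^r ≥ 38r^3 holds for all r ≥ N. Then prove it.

At r = 15: 98304 < 128250, so the inequality fails and N ≥ 16. We prove 3·2^r ≥ 38r^3 for all r ≥ 16.
Base case (r = 16): 3·2^r = 196608 and 38r^3 = 155648, so 196608 ≥ 155648.
Inductive step: assume the claim holds for r = j, so 3·2^j ≥ 38j^3.
Then 3·2^(j + 1) = 2·(3·2^j) ≥ 2·(38j^3).
Also, for j ≥ 16 we have 2·(38j^3) ≥ 38(j+1)^3, since 2 ≥ (1 + 1/j)^3 for all j ≥ 16.
Combining, 3·2^(j + 1) ≥ 38(j+1)^3.
By induction, the statement is established for all r ≥ 16.
Hence the smallest such N is 16.

N = 16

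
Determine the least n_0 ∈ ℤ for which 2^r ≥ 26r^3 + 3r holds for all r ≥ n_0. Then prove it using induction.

n_0 = 17

At r = 16: 65536 < 106544, so the inequality fails and n_0 ≥ 17. We prove 2^r ≥ 26r^3 + 3r for all r ≥ 17.
For the base case r = 17: 2^r = 131072 and 26r^3 + 3r = 127789, so 131072 ≥ 127789.
Suppose the result is true for r = j, so 2^j ≥ 26j^3 + 3j.
Then 2^(j + 1) = 2·(2^j) ≥ 2·(26j^3 + 3j).
Also, for j ≥ 17 we have 2·(26j^3 + 3j) ≥ 26(j+1)^3 + 3(j+1), since 2·(26j^3 + 3j) − (26(j+1)^3 + 3(j+1)) = 26j^3 - 78j^2 - 75j - 29, which is nonnegative for all j ≥ 17.
Combining, 2^(j + 1) ≥ 26(j+1)^3 + 3(j+1).
By the principle of mathematical induction, the result holds for all r ≥ 17.
Hence the smallest such n_0 is 17.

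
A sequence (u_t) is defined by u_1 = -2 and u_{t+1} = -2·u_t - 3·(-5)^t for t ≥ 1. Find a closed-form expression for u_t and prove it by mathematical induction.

Computing the first terms: u_1 = -2, u_2 = 19, u_3 = -113. This suggests u_t = 3(-2)^(t - 1) + (-5)^t.
When t = 1: the formula gives -2 = -2 = u_1.
Inductive step: suppose the statement holds for some j ≥ 1, so u_j = 3(-2)^(j - 1) + (-5)^j.
Then u_{j+1} = -2·u_j - 3·(-5)^j = -2·(3(-2)^(j - 1) + (-5)^j) - 3·(-5)^j = 3(-2)^j + (-5)^(j + 1) = 3(-2)^((j+1) - 1) + (-5)^(j+1),
which is the claimed formula at t = j+1.
By induction, the statement is established for all t ≥ 1.

u_t = 3(-2)^(t - 1) + (-5)^t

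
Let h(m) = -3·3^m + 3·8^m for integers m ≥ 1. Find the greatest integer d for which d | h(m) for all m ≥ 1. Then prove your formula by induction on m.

Computing the first values: h(1) = 15 and h(2) = 165; gcd(15, 165) = 15, so d ≤ 15.
We prove 15 | -3·3^m + 3·8^m for all m ≥ 1 by induction on m.
Base step (m = 1): h(1) = 15 = 15·(1), so 15 | h(1).
For the inductive step, assume it holds for an arbitrary k ≥ 1, i.e. 15 | h(k). Then
h(k+1) − 8·h(k) = (-3·3^(k+1) + 3·8^(k+1)) − 8·(-3·3^k + 3·8^k) = (-3)·3^k·(3 − 8) = (15)·3^k. Since 15 | h(k) by the inductive hypothesis, 15 | 8·h(k); and 15 | 15 since 15 = 15·1. Therefore 15 | h(k+1).
Hence, by induction on m, the claim holds for every m ≥ 1.
Therefore the largest such d is 15.

d = 15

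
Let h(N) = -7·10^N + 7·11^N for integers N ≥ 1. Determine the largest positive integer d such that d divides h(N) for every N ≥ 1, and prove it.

Computing the first values: h(1) = 7 and h(2) = 147; gcd(7, 147) = 7, so d ≤ 7.
We prove 7 | -7·10^N + 7·11^N for all N ≥ 1 by induction on N.
When N = 1: h(1) = 7 = 7·(1), so 7 | h(1).
Inductive step: assume the claim holds for N = k, i.e. 7 | h(k). Then
h(k+1) − 11·h(k) = (-7·10^(k+1) + 7·11^(k+1)) − 11·(-7·10^k + 7·11^k) = (-7)·10^k·(10 − 11) = (7)·10^k. Since 7 | h(k) by the inductive hypothesis, 7 | 11·h(k); and 7 | 7 since 7 = 7·1. Therefore 7 | h(k+1).
By the principle of mathematical induction, the result holds for all N ≥ 1.
Therefore the largest such d is 7.

d = 7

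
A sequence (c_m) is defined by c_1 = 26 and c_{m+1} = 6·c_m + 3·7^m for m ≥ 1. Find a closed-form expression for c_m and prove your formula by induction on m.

c_m = 5·6^(m - 1) + 3·7^m

Computing the first terms: c_1 = 26, c_2 = 177, c_3 = 1209. This suggests c_m = 5·6^(m - 1) + 3·7^m.
When m = 1: the formula gives 26 = 26 = c_1.
For the inductive step, assume it holds for an arbitrary j ≥ 1, so c_j = 5·6^(j - 1) + 3·7^j.
Then c_{j+1} = 6·c_j + 3·7^j = 6·(5·6^(j - 1) + 3·7^j) + 3·7^j = 5·6^j + 3·7^(j + 1) = 5·6^((j+1) - 1) + 3·7^(j+1),
which is the claimed formula at m = j+1.
This completes the induction.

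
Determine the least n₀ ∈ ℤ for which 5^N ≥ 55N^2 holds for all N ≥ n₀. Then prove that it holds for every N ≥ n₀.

n₀ = 5

At N = 4: 625 < 880, so the inequality fails and n₀ ≥ 5. We prove 5^N ≥ 55N^2 for all N ≥ 5.
Base case (N = 5): 5^N = 3125 and 55N^2 = 1375, so 3125 ≥ 1375.
For the inductive step, assume it holds for an arbitrary p ≥ 5, so 5^p ≥ 55p^2.
Then 5^(p + 1) = 5·(5^p) ≥ 5·(55p^2).
Also, for p ≥ 5 we have 5·(55p^2) ≥ 55(p+1)^2, since 5 ≥ (1 + 1/p)^2 for all p ≥ 5.
Combining, 5^(p + 1) ≥ 55(p+1)^2.
By induction, the statement is established for all N ≥ 5.
Hence the smallest such n₀ is 5.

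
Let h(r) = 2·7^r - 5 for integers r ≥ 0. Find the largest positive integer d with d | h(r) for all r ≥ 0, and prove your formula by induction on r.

Computing the first values: h(0) = -3 and h(1) = 9; gcd(-3, 9) = 3, so d ≤ 3.
We prove 3 | 2·7^r - 5 for all r ≥ 0 by induction on r.
Base step (r = 0): h(0) = -3 = 3·(-1), so 3 | h(0).
Suppose the result is true for r = k, i.e. 3 | h(k). Then
h(k+1) = 2·7^(k+1) - 5 = 7·(2·7^k - 5) + 30 = 7·h(k) + 30. The first term is divisible by 3 by the inductive hypothesis, and 30 is divisible by 3. Hence 3 | h(k+1).
By the principle of mathematical induction, the result holds for all r ≥ 0.
Therefore the largest such d is 3.

d = 3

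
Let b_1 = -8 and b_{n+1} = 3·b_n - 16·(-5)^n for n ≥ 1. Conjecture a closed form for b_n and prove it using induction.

Computing the first terms: b_1 = -8, b_2 = 56, b_3 = -232. This suggests b_n = 2(-5)^n + 2·3^(n - 1).
When n = 1: the formula gives -8 = -8 = b_1.
Inductive step: assume the claim holds for n = p, so b_p = 2(-5)^p + 2·3^(p - 1).
Then b_{p+1} = 3·b_p - 16·(-5)^p = 3·(2(-5)^p + 2·3^(p - 1)) - 16·(-5)^p = 2(-5)^(p + 1) + 2·3^p = 2(-5)^(p+1) + 2·3^((p+1) - 1),
which is the claimed formula at n = p+1.
By induction, the statement is established for all n ≥ 1.

b_n = 2(-5)^n + 2·3^(n - 1)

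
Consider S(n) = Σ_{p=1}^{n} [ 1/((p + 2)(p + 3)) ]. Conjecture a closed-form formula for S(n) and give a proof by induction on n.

S(n) = n/(3(n + 3))

We claim S(n) = n/(3(n + 3)) for all n ≥ 1.
Base step (n = 1): S(1) = 1/12, and the closed form gives 1/12. They agree.
Inductive step: suppose the statement holds for some p ≥ 1, so S(p) = p/(3(p + 3)).
Then S(p+1) = S(p) + (1/((p + 3)(p + 4))) = (p/(3(p + 3))) + (1/((p + 3)(p + 4))).
Simplifying, S(p+1) = (p + 1)/(3(p + 4)) = (p+1)/(3((p+1) + 3)),
which is the closed form with n = p+1.
By induction, the statement is established for all n ≥ 1.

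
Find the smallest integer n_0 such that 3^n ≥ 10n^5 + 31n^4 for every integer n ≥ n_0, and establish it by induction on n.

At n = 14: 4782969 < 6569136, so the inequality fails and n_0 ≥ 15. We prove 3^n ≥ 10n^5 + 31n^4 for all n ≥ 15.
Base step (n = 15): 3^n = 14348907 and 10n^5 + 31n^4 = 9163125, so 14348907 ≥ 9163125.
Inductive step: suppose the statement holds for some j ≥ 15, so 3^j ≥ 10j^5 + 31j^4.
Then 3^(j + 1) = 3·(3^j) ≥ 3·(10j^5 + 31j^4).
Also, for j ≥ 15 we have 3·(10j^5 + 31j^4) ≥ 10(j+1)^5 + 31(j+1)^4, since 3·(10j^5 + 31j^4) − (10(j+1)^5 + 31(j+1)^4) = 20j^5 + 12j^4 - 224j^3 - 286j^2 - 174j - 41, which is nonnegative for all j ≥ 15.
Combining, 3^(j + 1) ≥ 10(j+1)^5 + 31(j+1)^4.
By the principle of mathematical induction, the result holds for all n ≥ 15.
Hence the smallest such n_0 is 15.

n_0 = 15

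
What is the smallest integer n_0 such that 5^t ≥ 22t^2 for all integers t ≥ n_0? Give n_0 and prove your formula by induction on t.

At t = 3: 125 < 198, so the inequality fails and n_0 ≥ 4. We prove 5^t ≥ 22t^2 for all t ≥ 4.
For the base case t = 4: 5^t = 625 and 22t^2 = 352, so 625 ≥ 352.
Inductive step: assume the claim holds for t = k, so 5^k ≥ 22k^2.
Then 5^(k + 1) = 5·(5^k) ≥ 5·(22k^2).
Also, for k ≥ 4 we have 5·(22k^2) ≥ 22(k+1)^2, since 5 ≥ (1 + 1/k)^2 for all k ≥ 4.
Combining, 5^(k + 1) ≥ 22(k+1)^2.
By the principle of mathematical induction, the result holds for all t ≥ 4.
Hence the smallest such n_0 is 4.

n_0 = 4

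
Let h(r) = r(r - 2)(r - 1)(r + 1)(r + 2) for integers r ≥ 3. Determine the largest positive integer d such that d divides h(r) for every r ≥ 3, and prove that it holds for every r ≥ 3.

d = 120

Computing the first values: h(3) = 120 and h(4) = 720; gcd(120, 720) = 120, so d ≤ 120.
We prove 120 | r(r - 2)(r - 1)(r + 1)(r + 2) for all r ≥ 3 by induction on r.
Base case (r = 3): h(3) = 120 = 120·(1), so 120 | h(3).
Inductive step: assume the claim holds for r = m, i.e. 120 | h(m). Then
h(m+1) − h(m) = (m-1)·m·(m+1)·(m+2)·(m+3) − (m-2)·(m-1)·m·(m+1)·(m+2) = (m-1)·m·(m+1)·(m+2)·[(m+3) − (m-2)] = 5·(m-1)·m·(m+1)·(m+2). The product of 4 consecutive integers is divisible by (4)! = 24, so h(m+1) − h(m) is divisible by 5·24 = 120. By the inductive hypothesis 120 | h(m), hence 120 | h(m+1).
By induction, the statement is established for all r ≥ 3.
Therefore the largest such d is 120.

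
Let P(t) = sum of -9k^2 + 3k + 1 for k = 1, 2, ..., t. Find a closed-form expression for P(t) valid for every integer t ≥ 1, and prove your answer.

P(t) = -t(3t^2 + 3t - 1)

We claim P(t) = -t(3t^2 + 3t - 1) for all t ≥ 1.
For the base case t = 1: P(1) = -5, and the closed form gives -5. They agree.
Inductive step: assume the claim holds for t = k, so P(k) = k(-3k^2 - 3k + 1).
Then P(k+1) = P(k) + (3k - 9(k + 1)^2 + 4) = (k(-3k^2 - 3k + 1)) + (3k - 9(k + 1)^2 + 4).
Simplifying, P(k+1) = -(k + 1)(3k^2 + 9k + 5) = -(k+1)(3(k+1)^2 + 3(k+1) - 1),
which is the closed form with t = k+1.
By induction, the statement is established for all t ≥ 1.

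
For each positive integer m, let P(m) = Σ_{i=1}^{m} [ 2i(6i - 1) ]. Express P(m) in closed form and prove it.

We claim P(m) = m(m + 1)(4m + 1) for all m ≥ 1.
Base step (m = 1): P(1) = 10, and the closed form gives 10. They agree.
For the inductive step, assume it holds for an arbitrary i ≥ 1, so P(i) = i(4i^2 + 5i + 1).
Then P(i+1) = P(i) + (2(i + 1)(6i + 5)) = (i(4i^2 + 5i + 1)) + (2(i + 1)(6i + 5)).
Simplifying, P(i+1) = (i + 1)(i + 2)(4i + 5) = (i+1)((i+1) + 1)(4(i+1) + 1),
which is the closed form with m = i+1.
This completes the induction.

P(m) = m(m + 1)(4m + 1)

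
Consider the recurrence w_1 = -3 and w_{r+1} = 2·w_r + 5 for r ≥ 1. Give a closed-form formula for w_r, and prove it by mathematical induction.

Computing the first terms: w_1 = -3, w_2 = -1, w_3 = 3. This suggests w_r = 2^r - 5.
Base case (r = 1): the formula gives -3 = -3 = w_1.
Inductive step: suppose the statement holds for some j ≥ 1, so w_j = 2^j - 5.
Then w_{j+1} = 2·w_j + 5 = 2·(2^j - 5) + 5 = 2^(j + 1) - 5,
which is the claimed formula at r = j+1.
Hence, by induction on r, the claim holds for every r ≥ 1.

w_r = 2^r - 5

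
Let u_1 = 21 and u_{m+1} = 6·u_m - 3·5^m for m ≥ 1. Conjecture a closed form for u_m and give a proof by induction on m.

Computing the first terms: u_1 = 21, u_2 = 111, u_3 = 591. This suggests u_m = 3·5^m + 6^m.
When m = 1: the formula gives 21 = 21 = u_1.
Inductive step: assume the claim holds for m = i, so u_i = 3·5^i + 6^i.
Then u_{i+1} = 6·u_i - 3·5^i = 6·(3·5^i + 6^i) - 3·5^i = 3·5^(i + 1) + 6^(i + 1),
which is the claimed formula at m = i+1.
By induction, the statement is established for all m ≥ 1.

u_m = 3·5^m + 6^m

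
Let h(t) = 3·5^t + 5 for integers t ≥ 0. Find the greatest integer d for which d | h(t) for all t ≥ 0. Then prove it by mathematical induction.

Computing the first values: h(0) = 8 and h(1) = 20; gcd(8, 20) = 4, so d ≤ 4.
We prove 4 | 3·5^t + 5 for all t ≥ 0 by induction on t.
For the base case t = 0: h(0) = 8 = 4·(2), so 4 | h(0).
For the inductive step, assume it holds for an arbitrary k ≥ 0, i.e. 4 | h(k). Then
h(k+1) = 3·5^(k+1) + 5 = 5·(3·5^k + 5) - 20 = 5·h(k) - 20. The first term is divisible by 4 by the inductive hypothesis, and -20 is divisible by 4. Hence 4 | h(k+1).
Hence, by induction on t, the claim holds for every t ≥ 0.
Therefore the largest such d is 4.

d = 4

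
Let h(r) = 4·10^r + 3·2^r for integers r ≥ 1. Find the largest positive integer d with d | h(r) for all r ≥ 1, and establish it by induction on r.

Computing the first values: h(1) = 46 and h(2) = 412; gcd(46, 412) = 2, so d ≤ 2.
We prove 2 | 4·10^r + 3·2^r for all r ≥ 1 by induction on r.
When r = 1: h(1) = 46 = 2·(23), so 2 | h(1).
Inductive step: assume the claim holds for r = k, i.e. 2 | h(k). Then
h(k+1) − 10·h(k) = (4·10^(k+1) + 3·2^(k+1)) − 10·(4·10^k + 3·2^k) = (3)·2^k·(2 − 10) = (-24)·2^k. Since 2 | h(k) by the inductive hypothesis, 2 | 10·h(k); and 2 | -24 since -24 = 2·-12. Therefore 2 | h(k+1).
By the principle of mathematical induction, the result holds for all r ≥ 1.
Therefore the largest such d is 2.

d = 2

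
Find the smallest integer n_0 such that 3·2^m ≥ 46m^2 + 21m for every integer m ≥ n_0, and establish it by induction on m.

n_0 = 11

At m = 10: 3072 < 4810, so the inequality fails and n_0 ≥ 11. We prove 3·2^m ≥ 46m^2 + 21m for all m ≥ 11.
For the base case m = 11: 3·2^m = 6144 and 46m^2 + 21m = 5797, so 6144 ≥ 5797.
Inductive step: assume the claim holds for m = i, so 3·2^i ≥ 46i^2 + 21i.
Then 3·2^(i + 1) = 2·(3·2^i) ≥ 2·(46i^2 + 21i).
Also, for i ≥ 11 we have 2·(46i^2 + 21i) ≥ 46(i+1)^2 + 21(i+1), since 2·(46i^2 + 21i) − (46(i+1)^2 + 21(i+1)) = 46i^2 - 71i - 67, which is nonnegative for all i ≥ 11.
Combining, 3·2^(i + 1) ≥ 46(i+1)^2 + 21(i+1).
Hence, by induction on m, the claim holds for every m ≥ 11.
Hence the smallest such n_0 is 11.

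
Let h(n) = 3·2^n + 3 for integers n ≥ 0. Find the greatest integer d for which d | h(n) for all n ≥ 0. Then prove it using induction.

d = 3

Computing the first values: h(0) = 6 and h(1) = 9; gcd(6, 9) = 3, so d ≤ 3.
We prove 3 | 3·2^n + 3 for all n ≥ 0 by induction on n.
For the base case n = 0: h(0) = 6 = 3·(2), so 3 | h(0).
For the inductive step, assume it holds for an arbitrary m ≥ 0, i.e. 3 | h(m). Then
h(m+1) = 3·2^(m+1) + 3 = 2·(3·2^m + 3) - 3 = 2·h(m) - 3. The first term is divisible by 3 by the inductive hypothesis, and -3 is divisible by 3. Hence 3 | h(m+1).
By the principle of mathematical induction, the result holds for all n ≥ 0.
Therefore the largest such d is 3.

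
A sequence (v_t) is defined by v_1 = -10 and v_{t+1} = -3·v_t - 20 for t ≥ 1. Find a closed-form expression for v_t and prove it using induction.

v_t = -5(-3)^(t - 1) - 5

Computing the first terms: v_1 = -10, v_2 = 10, v_3 = -50. This suggests v_t = -5(-3)^(t - 1) - 5.
For the base case t = 1: the formula gives -10 = -10 = v_1.
Suppose the result is true for t = i, so v_i = -5(-3)^(i - 1) - 5.
Then v_{i+1} = -3·v_i - 20 = -3·(-5(-3)^(i - 1) - 5) - 20 = -5(-3)^i - 5 = -5(-3)^((i+1) - 1) - 5,
which is the claimed formula at t = i+1.
This completes the induction.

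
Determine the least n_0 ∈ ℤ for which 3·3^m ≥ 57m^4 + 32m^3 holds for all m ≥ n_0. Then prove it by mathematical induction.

n_0 = 12

At m = 11: 531441 < 877129, so the inequality fails and n_0 ≥ 12. We prove 3·3^m ≥ 57m^4 + 32m^3 for all m ≥ 12.
For the base case m = 12: 3·3^m = 1594323 and 57m^4 + 32m^3 = 1237248, so 1594323 ≥ 1237248.
Inductive step: assume the claim holds for m = p, so 3·3^p ≥ 57p^4 + 32p^3.
Then 3·3^(p + 1) = 3·(3·3^p) ≥ 3·(57p^4 + 32p^3).
Also, for p ≥ 12 we have 3·(57p^4 + 32p^3) ≥ 57(p+1)^4 + 32(p+1)^3, since 3·(57p^4 + 32p^3) − (57(p+1)^4 + 32(p+1)^3) = 114p^4 - 164p^3 - 438p^2 - 324p - 89, which is nonnegative for all p ≥ 12.
Combining, 3·3^(p + 1) ≥ 57(p+1)^4 + 32(p+1)^3.
By induction, the statement is established for all m ≥ 12.
Hence the smallest such n_0 is 12.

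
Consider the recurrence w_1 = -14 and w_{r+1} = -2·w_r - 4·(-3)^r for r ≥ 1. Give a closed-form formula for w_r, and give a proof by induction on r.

w_r = (-2)^r + 4(-3)^r

Computing the first terms: w_1 = -14, w_2 = 40, w_3 = -116. This suggests w_r = (-2)^r + 4(-3)^r.
Base case (r = 1): the formula gives -14 = -14 = w_1.
For the inductive step, assume it holds for an arbitrary p ≥ 1, so w_p = (-2)^p + 4(-3)^p.
Then w_{p+1} = -2·w_p - 4·(-3)^p = -2·((-2)^p + 4(-3)^p) - 4·(-3)^p = (-2)^(p + 1) + 4(-3)^(p + 1),
which is the claimed formula at r = p+1.
By the principle of mathematical induction, the result holds for all r ≥ 1.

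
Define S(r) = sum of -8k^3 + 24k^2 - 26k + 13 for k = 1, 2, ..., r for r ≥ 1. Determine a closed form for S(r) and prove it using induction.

S(r) = -r(2r^3 - 4r^2 + 3r - 4)

We claim S(r) = -r(2r^3 - 4r^2 + 3r - 4) for all r ≥ 1.
For the base case r = 1: S(1) = 3, and the closed form gives 3. They agree.
Suppose the result is true for r = k, so S(k) = k(-2k^3 + 4k^2 - 3k + 4).
Then S(k+1) = S(k) + (-8k^3 - 2k + 3) = (k(-2k^3 + 4k^2 - 3k + 4)) + (-8k^3 - 2k + 3).
Simplifying, S(k+1) = -(k + 1)(2k^3 + 2k^2 + k - 3) = -(k+1)(2(k+1)^3 - 4(k+1)^2 + 3(k+1) - 4),
which is the closed form with r = k+1.
Hence, by induction on r, the claim holds for every r ≥ 1.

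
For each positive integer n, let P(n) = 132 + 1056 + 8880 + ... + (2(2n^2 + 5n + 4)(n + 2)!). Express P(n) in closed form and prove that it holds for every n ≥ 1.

We claim P(n) = (4n + 2)(n + 3)! - 12 for all n ≥ 1.
For the base case n = 1: P(1) = 132, and the closed form gives 132. They agree.
Suppose the result is true for n = i, so P(i) = (4i + 2)(i + 3)! - 12.
Then P(i+1) = P(i) + (2(2i^2 + 9i + 11)(i + 3)!) = ((4i + 2)(i + 3)! - 12) + (2(2i^2 + 9i + 11)(i + 3)!).
Simplifying, P(i+1) = (4(i+1) + 2)((i+1) + 3)! - 12,
which is the closed form with n = i+1.
By the principle of mathematical induction, the result holds for all n ≥ 1.

P(n) = (4n + 2)(n + 3)! - 12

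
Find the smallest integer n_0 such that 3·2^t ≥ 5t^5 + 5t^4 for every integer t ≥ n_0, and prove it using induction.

At t = 23: 25165824 < 33580920, so the inequality fails and n_0 ≥ 24. We prove 3·2^t ≥ 5t^5 + 5t^4 for all t ≥ 24.
Base step (t = 24): 3·2^t = 50331648 and 5t^5 + 5t^4 = 41472000, so 50331648 ≥ 41472000.
Inductive step: assume the claim holds for t = p, so 3·2^p ≥ 5p^5 + 5p^4.
Then 3·2^(p + 1) = 2·(3·2^p) ≥ 2·(5p^5 + 5p^4).
Also, for p ≥ 24 we have 2·(5p^5 + 5p^4) ≥ 5(p+1)^5 + 5(p+1)^4, since 2·(5p^5 + 5p^4) − (5(p+1)^5 + 5(p+1)^4) = 5p^5 - 20p^4 - 70p^3 - 80p^2 - 45p - 10, which is nonnegative for all p ≥ 24.
Combining, 3·2^(p + 1) ≥ 5(p+1)^5 + 5(p+1)^4.
This completes the induction.
Hence the smallest such n_0 is 24.

n_0 = 24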